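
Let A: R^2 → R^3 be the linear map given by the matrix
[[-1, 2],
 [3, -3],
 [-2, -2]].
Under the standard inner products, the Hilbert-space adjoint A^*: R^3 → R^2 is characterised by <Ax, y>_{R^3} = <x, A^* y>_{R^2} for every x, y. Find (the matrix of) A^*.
A^* = A^T =
[[-1, 3, -2],
 [2, -3, -2]]

For real matrices with standard dot products, the defining identity <Ax, y> = <x, A^* y> gives (Ax)^T y = x^T (A^*) y, i.e. x^T A^T y = x^T (A^*) y. Since this holds for all x, y, we must have A^* = A^T. Therefore
A^* =
[[-1, 3, -2],
 [2, -3, -2]].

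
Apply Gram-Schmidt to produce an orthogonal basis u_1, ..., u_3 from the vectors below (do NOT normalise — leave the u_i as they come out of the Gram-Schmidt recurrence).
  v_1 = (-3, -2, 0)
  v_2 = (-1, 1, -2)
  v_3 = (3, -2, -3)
Orthogonal basis:
  u_1 = (-3, -2, 0)
  u_2 = (-10/13, 15/13, -2)
  u_3 = (156/77, -234/77, -195/77)

Apply the Gram-Schmidt recurrence
  u_1 = v_1
  u_i = v_i − Σ_{j<i} ((v_i · u_j) / (u_j · u_j)) · u_j.

Step by step this gives:
  u_1 = (-3, -2, 0)
  u_2 = (-10/13, 15/13, -2)
  u_3 = (156/77, -234/77, -195/77)

Orthogonality check:
  u_2 · u_1 = 0 (should be 0)
  u_3 · u_1 = 0 (should be 0)
  u_3 · u_2 = 0 (should be 0)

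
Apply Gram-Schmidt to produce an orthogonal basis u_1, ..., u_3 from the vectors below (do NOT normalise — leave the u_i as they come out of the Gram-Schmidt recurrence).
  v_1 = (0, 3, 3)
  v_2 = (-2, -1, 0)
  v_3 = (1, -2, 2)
Orthogonal basis:
  u_1 = (0, 3, 3)
  u_2 = (-2, -1/2, 1/2)
  u_3 = (1, -2, 2)

Apply the Gram-Schmidt recurrence
  u_1 = v_1
  u_i = v_i − Σ_{j<i} ((v_i · u_j) / (u_j · u_j)) · u_j.

Step by step this gives:
  u_1 = (0, 3, 3)
  u_2 = (-2, -1/2, 1/2)
  u_3 = (1, -2, 2)

Orthogonality check:
  u_2 · u_1 = 0 (should be 0)
  u_3 · u_1 = 0 (should be 0)
  u_3 · u_2 = 0 (should be 0)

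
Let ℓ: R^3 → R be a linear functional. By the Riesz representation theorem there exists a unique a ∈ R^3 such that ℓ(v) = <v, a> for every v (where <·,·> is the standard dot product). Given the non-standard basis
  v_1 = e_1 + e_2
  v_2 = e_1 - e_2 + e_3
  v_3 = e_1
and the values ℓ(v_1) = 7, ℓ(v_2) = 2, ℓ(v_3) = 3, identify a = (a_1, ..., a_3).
a = (3, 4, 3)

Write a = (a_1, ..., a_3) in the standard basis. For each basis vector v_i, ℓ(v_i) = <v_i, a> is a linear equation in the a_j's. Collect the n equations into a matrix system V a = ℓ, where row i of V is v_i (expressed in the standard basis). Since V is invertible (lower-triangular with 1s on the diagonal, up to permutation), solve by back-substitution:
  V =
[[1, 1, 0],
 [1, -1, 1],
 [1, 0, 0]]
  V a = (7, 2, 3)
Solving gives a = (3, 4, 3).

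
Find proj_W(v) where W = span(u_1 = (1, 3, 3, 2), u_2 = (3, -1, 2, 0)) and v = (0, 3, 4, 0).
proj_W(v) = (21/26, 73/26, 35/13, 24/13)

Set up U = [u_1 | ... | u_2] ∈ R^(4×2). The projector onto W = col(U) is P = U (U^T U)^(-1) U^T.
Compute U^T U =
  [23, 6]
  [6, 14],
and U^T v = (21, 5).
Solve U^T U · c = U^T v for the coefficients: c = (12/13, -1/26). The projection is proj_W(v) = U c.
Check: (v - proj_W(v)) · u_1 = 0  (should be 0).
Check: (v - proj_W(v)) · u_2 = 0  (should be 0).
Result: proj_W(v) = (21/26, 73/26, 35/13, 24/13).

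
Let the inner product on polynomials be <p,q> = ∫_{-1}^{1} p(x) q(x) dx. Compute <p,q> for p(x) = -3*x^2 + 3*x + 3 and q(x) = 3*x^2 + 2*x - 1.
<p,q> = 12/5

Expand the product: p(x)·q(x) = -9*x^4 + 3*x^3 + 18*x^2 + 3*x - 3.
∫_{-1}^{1} of each monomial x^k gives [2/(k+1) if k even, 0 if k odd]. Integrating term-by-term (or equivalently evaluating the antiderivative F(x) = -9*x^5/5 + 3*x^4/4 + 6*x^3 + 3*x^2/2 - 3*x at the endpoints):
  F(1) − F(−1) = 69/20 − (21/20) = 12/5.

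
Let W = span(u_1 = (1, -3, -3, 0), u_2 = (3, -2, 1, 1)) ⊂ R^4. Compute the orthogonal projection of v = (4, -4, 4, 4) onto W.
proj_W(v) = (472/83, -692/249, 832/249, 508/249)

Set up U = [u_1 | ... | u_2] ∈ R^(4×2). The projector onto W = col(U) is P = U (U^T U)^(-1) U^T.
Compute U^T U =
  [19, 6]
  [6, 15],
and U^T v = (4, 28).
Solve U^T U · c = U^T v for the coefficients: c = (-36/83, 508/249). The projection is proj_W(v) = U c.
Check: (v - proj_W(v)) · u_1 = 0  (should be 0).
Check: (v - proj_W(v)) · u_2 = 0  (should be 0).
Result: proj_W(v) = (472/83, -692/249, 832/249, 508/249).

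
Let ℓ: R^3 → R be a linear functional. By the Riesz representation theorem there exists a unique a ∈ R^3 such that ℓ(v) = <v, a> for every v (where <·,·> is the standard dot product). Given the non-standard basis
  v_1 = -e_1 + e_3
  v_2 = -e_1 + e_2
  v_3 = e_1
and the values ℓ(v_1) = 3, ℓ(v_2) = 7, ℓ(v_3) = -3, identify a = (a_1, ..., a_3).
a = (-3, 4, 0)

Write a = (a_1, ..., a_3) in the standard basis. For each basis vector v_i, ℓ(v_i) = <v_i, a> is a linear equation in the a_j's. Collect the n equations into a matrix system V a = ℓ, where row i of V is v_i (expressed in the standard basis). Since V is invertible (lower-triangular with 1s on the diagonal, up to permutation), solve by back-substitution:
  V =
[[-1, 0, 1],
 [-1, 1, 0],
 [1, 0, 0]]
  V a = (3, 7, -3)
Solving gives a = (-3, 4, 0).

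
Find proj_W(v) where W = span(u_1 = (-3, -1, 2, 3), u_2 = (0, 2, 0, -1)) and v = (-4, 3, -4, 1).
proj_W(v) = (-3/2, 5/2, 1, 0)

Set up U = [u_1 | ... | u_2] ∈ R^(4×2). The projector onto W = col(U) is P = U (U^T U)^(-1) U^T.
Compute U^T U =
  [23, -5]
  [-5, 5],
and U^T v = (4, 5).
Solve U^T U · c = U^T v for the coefficients: c = (1/2, 3/2). The projection is proj_W(v) = U c.
Check: (v - proj_W(v)) · u_1 = 0  (should be 0).
Check: (v - proj_W(v)) · u_2 = 0  (should be 0).
Result: proj_W(v) = (-3/2, 5/2, 1, 0).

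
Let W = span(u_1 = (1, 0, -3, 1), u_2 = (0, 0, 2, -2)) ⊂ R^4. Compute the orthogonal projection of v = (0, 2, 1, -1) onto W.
proj_W(v) = (0, 0, 1, -1)

Set up U = [u_1 | ... | u_2] ∈ R^(4×2). The projector onto W = col(U) is P = U (U^T U)^(-1) U^T.
Compute U^T U =
  [11, -8]
  [-8, 8],
and U^T v = (-4, 4).
Solve U^T U · c = U^T v for the coefficients: c = (0, 1/2). The projection is proj_W(v) = U c.
Check: (v - proj_W(v)) · u_1 = 0  (should be 0).
Check: (v - proj_W(v)) · u_2 = 0  (should be 0).
Result: proj_W(v) = (0, 0, 1, -1).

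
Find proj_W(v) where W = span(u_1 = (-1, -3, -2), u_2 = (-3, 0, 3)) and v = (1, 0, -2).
proj_W(v) = (4/3, -1/3, -5/3)

Set up U = [u_1 | ... | u_2] ∈ R^(3×2). The projector onto W = col(U) is P = U (U^T U)^(-1) U^T.
Compute U^T U =
  [14, -3]
  [-3, 18],
and U^T v = (3, -9).
Solve U^T U · c = U^T v for the coefficients: c = (1/9, -13/27). The projection is proj_W(v) = U c.
Check: (v - proj_W(v)) · u_1 = 0  (should be 0).
Check: (v - proj_W(v)) · u_2 = 0  (should be 0).
Result: proj_W(v) = (4/3, -1/3, -5/3).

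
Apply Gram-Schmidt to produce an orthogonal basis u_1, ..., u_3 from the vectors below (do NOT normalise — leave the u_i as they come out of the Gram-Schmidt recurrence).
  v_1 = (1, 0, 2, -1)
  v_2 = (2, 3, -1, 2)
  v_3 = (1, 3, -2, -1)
Orthogonal basis:
  u_1 = (1, 0, 2, -1)
  u_2 = (7/3, 3, -1/3, 5/3)
  u_3 = (-3/52, 63/52, -59/52, -121/52)

Apply the Gram-Schmidt recurrence
  u_1 = v_1
  u_i = v_i − Σ_{j<i} ((v_i · u_j) / (u_j · u_j)) · u_j.

Step by step this gives:
  u_1 = (1, 0, 2, -1)
  u_2 = (7/3, 3, -1/3, 5/3)
  u_3 = (-3/52, 63/52, -59/52, -121/52)

Orthogonality check:
  u_2 · u_1 = 0 (should be 0)
  u_3 · u_1 = 0 (should be 0)
  u_3 · u_2 = 0 (should be 0)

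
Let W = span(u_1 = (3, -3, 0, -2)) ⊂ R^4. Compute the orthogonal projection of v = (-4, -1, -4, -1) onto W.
proj_W(v) = (-21/22, 21/22, 0, 7/11)

Set up U = [u_1 | ... | u_1] ∈ R^(4×1). The projector onto W = col(U) is P = U (U^T U)^(-1) U^T.
Compute U^T U =
  [22],
and U^T v = (-7).
Solve U^T U · c = U^T v for the coefficients: c = (-7/22). The projection is proj_W(v) = U c.
Check: (v - proj_W(v)) · u_1 = 0  (should be 0).
Result: proj_W(v) = (-21/22, 21/22, 0, 7/11).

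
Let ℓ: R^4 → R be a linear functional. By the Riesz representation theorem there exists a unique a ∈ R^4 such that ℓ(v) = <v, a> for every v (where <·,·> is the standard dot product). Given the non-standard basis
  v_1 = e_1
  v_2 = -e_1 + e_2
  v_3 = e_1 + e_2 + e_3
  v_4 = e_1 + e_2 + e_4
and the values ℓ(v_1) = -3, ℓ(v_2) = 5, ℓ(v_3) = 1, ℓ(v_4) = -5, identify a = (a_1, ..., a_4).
a = (-3, 2, 2, -4)

Write a = (a_1, ..., a_4) in the standard basis. For each basis vector v_i, ℓ(v_i) = <v_i, a> is a linear equation in the a_j's. Collect the n equations into a matrix system V a = ℓ, where row i of V is v_i (expressed in the standard basis). Since V is invertible (lower-triangular with 1s on the diagonal, up to permutation), solve by back-substitution:
  V =
[[1, 0, 0, 0],
 [-1, 1, 0, 0],
 [1, 1, 1, 0],
 [1, 1, 0, 1]]
  V a = (-3, 5, 1, -5)
Solving gives a = (-3, 2, 2, -4).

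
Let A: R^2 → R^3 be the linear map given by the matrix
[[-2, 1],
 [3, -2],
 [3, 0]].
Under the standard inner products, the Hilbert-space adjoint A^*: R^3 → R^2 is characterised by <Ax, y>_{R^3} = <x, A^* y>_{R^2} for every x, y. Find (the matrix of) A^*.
A^* = A^T =
[[-2, 3, 3],
 [1, -2, 0]]

For real matrices with standard dot products, the defining identity <Ax, y> = <x, A^* y> gives (Ax)^T y = x^T (A^*) y, i.e. x^T A^T y = x^T (A^*) y. Since this holds for all x, y, we must have A^* = A^T. Therefore
A^* =
[[-2, 3, 3],
 [1, -2, 0]].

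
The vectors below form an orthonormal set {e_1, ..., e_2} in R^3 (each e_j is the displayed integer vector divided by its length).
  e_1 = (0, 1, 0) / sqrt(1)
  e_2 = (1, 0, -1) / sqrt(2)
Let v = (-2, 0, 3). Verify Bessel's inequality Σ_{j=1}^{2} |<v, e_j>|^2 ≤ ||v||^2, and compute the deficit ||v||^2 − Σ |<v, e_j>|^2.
Σ |<v, e_j>|^2 = 25/2; ||v||^2 = 13; deficit = 1/2

Write each e_j = u_j / sqrt(<u_j, u_j>) where u_j is the displayed integer vector. Then <v, e_j> = <v, u_j> / sqrt(<u_j, u_j>), so |<v, e_j>|^2 = <v, u_j>^2 / <u_j, u_j>.
Coefficients: <v, e_1> = 0/sqrt(1), <v, e_2> = -5/sqrt(2).
Square and sum: Σ |<v, e_j>|^2 = 25/2.
Compute ||v||^2 = v·v = 13.
Deficit = 13 − 25/2 = 1/2 ≥ 0, confirming Bessel's inequality. (The deficit equals ||v − Σ <v,e_j> e_j||^2, the squared distance from v to span{e_j}.)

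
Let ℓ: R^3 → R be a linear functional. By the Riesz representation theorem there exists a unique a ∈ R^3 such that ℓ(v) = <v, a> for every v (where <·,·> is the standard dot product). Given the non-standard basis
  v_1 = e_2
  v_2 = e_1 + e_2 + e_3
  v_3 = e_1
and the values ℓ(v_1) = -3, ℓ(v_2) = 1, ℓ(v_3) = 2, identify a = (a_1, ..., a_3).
a = (2, -3, 2)

Write a = (a_1, ..., a_3) in the standard basis. For each basis vector v_i, ℓ(v_i) = <v_i, a> is a linear equation in the a_j's. Collect the n equations into a matrix system V a = ℓ, where row i of V is v_i (expressed in the standard basis). Since V is invertible (lower-triangular with 1s on the diagonal, up to permutation), solve by back-substitution:
  V =
[[0, 1, 0],
 [1, 1, 1],
 [1, 0, 0]]
  V a = (-3, 1, 2)
Solving gives a = (2, -3, 2).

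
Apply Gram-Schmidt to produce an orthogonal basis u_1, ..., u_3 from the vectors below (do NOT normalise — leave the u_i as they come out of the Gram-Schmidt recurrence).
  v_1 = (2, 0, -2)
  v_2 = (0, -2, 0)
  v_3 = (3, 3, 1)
Orthogonal basis:
  u_1 = (2, 0, -2)
  u_2 = (0, -2, 0)
  u_3 = (2, 0, 2)

Apply the Gram-Schmidt recurrence
  u_1 = v_1
  u_i = v_i − Σ_{j<i} ((v_i · u_j) / (u_j · u_j)) · u_j.

Step by step this gives:
  u_1 = (2, 0, -2)
  u_2 = (0, -2, 0)
  u_3 = (2, 0, 2)

Orthogonality check:
  u_2 · u_1 = 0 (should be 0)
  u_3 · u_1 = 0 (should be 0)
  u_3 · u_2 = 0 (should be 0)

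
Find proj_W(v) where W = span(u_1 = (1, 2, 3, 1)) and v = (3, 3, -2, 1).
proj_W(v) = (4/15, 8/15, 4/5, 4/15)

Set up U = [u_1 | ... | u_1] ∈ R^(4×1). The projector onto W = col(U) is P = U (U^T U)^(-1) U^T.
Compute U^T U =
  [15],
and U^T v = (4).
Solve U^T U · c = U^T v for the coefficients: c = (4/15). The projection is proj_W(v) = U c.
Check: (v - proj_W(v)) · u_1 = 0  (should be 0).
Result: proj_W(v) = (4/15, 8/15, 4/5, 4/15).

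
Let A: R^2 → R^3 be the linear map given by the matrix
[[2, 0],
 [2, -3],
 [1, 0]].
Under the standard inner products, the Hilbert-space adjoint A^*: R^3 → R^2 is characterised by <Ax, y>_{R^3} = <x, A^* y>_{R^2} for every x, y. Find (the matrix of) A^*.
A^* = A^T =
[[2, 2, 1],
 [0, -3, 0]]

For real matrices with standard dot products, the defining identity <Ax, y> = <x, A^* y> gives (Ax)^T y = x^T (A^*) y, i.e. x^T A^T y = x^T (A^*) y. Since this holds for all x, y, we must have A^* = A^T. Therefore
A^* =
[[2, 2, 1],
 [0, -3, 0]].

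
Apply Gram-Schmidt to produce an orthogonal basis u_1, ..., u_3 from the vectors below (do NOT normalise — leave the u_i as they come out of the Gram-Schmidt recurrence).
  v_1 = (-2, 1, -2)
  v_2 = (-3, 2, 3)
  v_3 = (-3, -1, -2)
Orthogonal basis:
  u_1 = (-2, 1, -2)
  u_2 = (-23/9, 16/9, 31/9)
  u_3 = (-217/194, -186/97, 31/194)

Apply the Gram-Schmidt recurrence
  u_1 = v_1
  u_i = v_i − Σ_{j<i} ((v_i · u_j) / (u_j · u_j)) · u_j.

Step by step this gives:
  u_1 = (-2, 1, -2)
  u_2 = (-23/9, 16/9, 31/9)
  u_3 = (-217/194, -186/97, 31/194)

Orthogonality check:
  u_2 · u_1 = 0 (should be 0)
  u_3 · u_1 = 0 (should be 0)
  u_3 · u_2 = 0 (should be 0)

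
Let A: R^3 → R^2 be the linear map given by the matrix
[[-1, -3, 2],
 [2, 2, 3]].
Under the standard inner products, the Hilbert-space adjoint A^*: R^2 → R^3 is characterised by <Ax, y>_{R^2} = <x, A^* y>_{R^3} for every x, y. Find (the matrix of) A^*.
A^* = A^T =
[[-1, 2],
 [-3, 2],
 [2, 3]]

For real matrices with standard dot products, the defining identity <Ax, y> = <x, A^* y> gives (Ax)^T y = x^T (A^*) y, i.e. x^T A^T y = x^T (A^*) y. Since this holds for all x, y, we must have A^* = A^T. Therefore
A^* =
[[-1, 2],
 [-3, 2],
 [2, 3]].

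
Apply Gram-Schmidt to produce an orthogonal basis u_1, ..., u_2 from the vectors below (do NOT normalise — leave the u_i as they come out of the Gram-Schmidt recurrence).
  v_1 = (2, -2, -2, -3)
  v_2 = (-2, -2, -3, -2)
Orthogonal basis:
  u_1 = (2, -2, -2, -3)
  u_2 = (-22/7, -6/7, -13/7, -2/7)

Apply the Gram-Schmidt recurrence
  u_1 = v_1
  u_i = v_i − Σ_{j<i} ((v_i · u_j) / (u_j · u_j)) · u_j.

Step by step this gives:
  u_1 = (2, -2, -2, -3)
  u_2 = (-22/7, -6/7, -13/7, -2/7)

Orthogonality check:
  u_2 · u_1 = 0 (should be 0)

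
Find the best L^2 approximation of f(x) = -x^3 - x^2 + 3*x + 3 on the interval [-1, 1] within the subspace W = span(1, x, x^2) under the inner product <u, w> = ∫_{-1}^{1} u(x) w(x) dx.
g(x) = -x^2 + 12*x/5 + 3

The best approximation g ∈ W is the orthogonal projection of f onto W. Writing g = a_0 + a_1 x + a_2 x^2, the coefficients solve the normal equations G · a = b where
  G_{ij} = <φ_i, φ_j> and b_i = <f, φ_i>, with φ_0 = 1, φ_1 = x, φ_2 = x^2.
G =
  [2, 0, 2/3]
  [0, 2/3, 0]
  [2/3, 0, 2/5],
b = (16/3, 8/5, 8/5).
Solving gives a_0 = 3, a_1 = 12/5, a_2 = -1, so
  g(x) = -x^2 + 12*x/5 + 3.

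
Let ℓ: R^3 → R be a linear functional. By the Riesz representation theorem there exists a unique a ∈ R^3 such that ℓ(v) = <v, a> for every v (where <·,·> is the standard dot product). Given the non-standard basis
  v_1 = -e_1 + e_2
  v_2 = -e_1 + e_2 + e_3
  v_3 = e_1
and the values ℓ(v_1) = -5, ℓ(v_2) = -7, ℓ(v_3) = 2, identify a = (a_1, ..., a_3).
a = (2, -3, -2)

Write a = (a_1, ..., a_3) in the standard basis. For each basis vector v_i, ℓ(v_i) = <v_i, a> is a linear equation in the a_j's. Collect the n equations into a matrix system V a = ℓ, where row i of V is v_i (expressed in the standard basis). Since V is invertible (lower-triangular with 1s on the diagonal, up to permutation), solve by back-substitution:
  V =
[[-1, 1, 0],
 [-1, 1, 1],
 [1, 0, 0]]
  V a = (-5, -7, 2)
Solving gives a = (2, -3, -2).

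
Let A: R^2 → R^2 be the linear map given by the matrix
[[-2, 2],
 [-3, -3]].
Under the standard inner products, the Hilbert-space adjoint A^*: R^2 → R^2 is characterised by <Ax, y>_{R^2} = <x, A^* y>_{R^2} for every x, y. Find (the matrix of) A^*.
A^* = A^T =
[[-2, -3],
 [2, -3]]

For real matrices with standard dot products, the defining identity <Ax, y> = <x, A^* y> gives (Ax)^T y = x^T (A^*) y, i.e. x^T A^T y = x^T (A^*) y. Since this holds for all x, y, we must have A^* = A^T. Therefore
A^* =
[[-2, -3],
 [2, -3]].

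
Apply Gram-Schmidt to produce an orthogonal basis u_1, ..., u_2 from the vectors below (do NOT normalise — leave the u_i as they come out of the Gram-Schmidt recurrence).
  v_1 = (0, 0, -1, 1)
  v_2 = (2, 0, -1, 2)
Orthogonal basis:
  u_1 = (0, 0, -1, 1)
  u_2 = (2, 0, 1/2, 1/2)

Apply the Gram-Schmidt recurrence
  u_1 = v_1
  u_i = v_i − Σ_{j<i} ((v_i · u_j) / (u_j · u_j)) · u_j.

Step by step this gives:
  u_1 = (0, 0, -1, 1)
  u_2 = (2, 0, 1/2, 1/2)

Orthogonality check:
  u_2 · u_1 = 0 (should be 0)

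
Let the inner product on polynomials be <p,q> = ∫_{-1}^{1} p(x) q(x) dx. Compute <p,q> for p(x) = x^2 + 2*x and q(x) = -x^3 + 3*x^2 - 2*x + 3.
<p,q> = -4/15

Expand the product: p(x)·q(x) = -x^5 + x^4 + 4*x^3 - x^2 + 6*x.
∫_{-1}^{1} of each monomial x^k gives [2/(k+1) if k even, 0 if k odd]. Integrating term-by-term (or equivalently evaluating the antiderivative F(x) = -x^6/6 + x^5/5 + x^4 - x^3/3 + 3*x^2 at the endpoints):
  F(1) − F(−1) = 37/10 − (119/30) = -4/15.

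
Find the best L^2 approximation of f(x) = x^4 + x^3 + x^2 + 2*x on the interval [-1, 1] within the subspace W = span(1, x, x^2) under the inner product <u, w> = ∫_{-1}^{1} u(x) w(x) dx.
g(x) = 13*x^2/7 + 13*x/5 - 3/35

The best approximation g ∈ W is the orthogonal projection of f onto W. Writing g = a_0 + a_1 x + a_2 x^2, the coefficients solve the normal equations G · a = b where
  G_{ij} = <φ_i, φ_j> and b_i = <f, φ_i>, with φ_0 = 1, φ_1 = x, φ_2 = x^2.
G =
  [2, 0, 2/3]
  [0, 2/3, 0]
  [2/3, 0, 2/5],
b = (16/15, 26/15, 24/35).
Solving gives a_0 = -3/35, a_1 = 13/5, a_2 = 13/7, so
  g(x) = 13*x^2/7 + 13*x/5 - 3/35.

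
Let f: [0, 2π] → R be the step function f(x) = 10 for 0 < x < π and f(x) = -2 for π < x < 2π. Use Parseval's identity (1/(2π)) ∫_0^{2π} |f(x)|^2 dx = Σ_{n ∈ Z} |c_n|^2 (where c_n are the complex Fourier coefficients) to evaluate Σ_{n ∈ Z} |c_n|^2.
Σ |c_n|^2 = 52

Parseval equates the L^2 energy of f (normalised by 1/(2π)) with the ℓ^2 sum of its Fourier coefficients: (1/(2π)) ∫_0^{2π} |f|^2 = Σ |c_n|^2.
Compute the left side: (1/(2π)) [∫_0^π 10^2 dx + ∫_π^{2π} (-2)^2 dx] = (1/(2π)) · (100π + 4π) = (100 + 4)/2 = 52.
So Σ_{n ∈ Z} |c_n|^2 = 52.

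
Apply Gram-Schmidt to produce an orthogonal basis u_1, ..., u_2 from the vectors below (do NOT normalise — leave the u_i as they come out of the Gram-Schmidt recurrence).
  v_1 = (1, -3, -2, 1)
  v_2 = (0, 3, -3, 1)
Orthogonal basis:
  u_1 = (1, -3, -2, 1)
  u_2 = (2/15, 13/5, -49/15, 17/15)

Apply the Gram-Schmidt recurrence
  u_1 = v_1
  u_i = v_i − Σ_{j<i} ((v_i · u_j) / (u_j · u_j)) · u_j.

Step by step this gives:
  u_1 = (1, -3, -2, 1)
  u_2 = (2/15, 13/5, -49/15, 17/15)

Orthogonality check:
  u_2 · u_1 = 0 (should be 0)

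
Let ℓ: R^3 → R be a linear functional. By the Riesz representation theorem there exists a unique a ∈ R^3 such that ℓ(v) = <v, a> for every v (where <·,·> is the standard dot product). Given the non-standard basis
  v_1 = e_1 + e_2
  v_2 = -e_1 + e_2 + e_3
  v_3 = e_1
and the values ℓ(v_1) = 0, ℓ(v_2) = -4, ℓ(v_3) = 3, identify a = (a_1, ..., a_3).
a = (3, -3, 2)

Write a = (a_1, ..., a_3) in the standard basis. For each basis vector v_i, ℓ(v_i) = <v_i, a> is a linear equation in the a_j's. Collect the n equations into a matrix system V a = ℓ, where row i of V is v_i (expressed in the standard basis). Since V is invertible (lower-triangular with 1s on the diagonal, up to permutation), solve by back-substitution:
  V =
[[1, 1, 0],
 [-1, 1, 1],
 [1, 0, 0]]
  V a = (0, -4, 3)
Solving gives a = (3, -3, 2).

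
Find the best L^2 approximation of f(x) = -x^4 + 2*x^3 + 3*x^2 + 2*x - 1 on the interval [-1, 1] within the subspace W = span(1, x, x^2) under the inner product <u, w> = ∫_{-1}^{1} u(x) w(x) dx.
g(x) = 15*x^2/7 + 16*x/5 - 32/35

The best approximation g ∈ W is the orthogonal projection of f onto W. Writing g = a_0 + a_1 x + a_2 x^2, the coefficients solve the normal equations G · a = b where
  G_{ij} = <φ_i, φ_j> and b_i = <f, φ_i>, with φ_0 = 1, φ_1 = x, φ_2 = x^2.
G =
  [2, 0, 2/3]
  [0, 2/3, 0]
  [2/3, 0, 2/5],
b = (-2/5, 32/15, 26/105).
Solving gives a_0 = -32/35, a_1 = 16/5, a_2 = 15/7, so
  g(x) = 15*x^2/7 + 16*x/5 - 32/35.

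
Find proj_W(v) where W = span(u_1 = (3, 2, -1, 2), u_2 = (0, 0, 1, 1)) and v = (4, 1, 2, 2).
proj_W(v) = (12/5, 8/5, 4/5, 16/5)

Set up U = [u_1 | ... | u_2] ∈ R^(4×2). The projector onto W = col(U) is P = U (U^T U)^(-1) U^T.
Compute U^T U =
  [18, 1]
  [1, 2],
and U^T v = (16, 4).
Solve U^T U · c = U^T v for the coefficients: c = (4/5, 8/5). The projection is proj_W(v) = U c.
Check: (v - proj_W(v)) · u_1 = 0  (should be 0).
Check: (v - proj_W(v)) · u_2 = 0  (should be 0).
Result: proj_W(v) = (12/5, 8/5, 4/5, 16/5).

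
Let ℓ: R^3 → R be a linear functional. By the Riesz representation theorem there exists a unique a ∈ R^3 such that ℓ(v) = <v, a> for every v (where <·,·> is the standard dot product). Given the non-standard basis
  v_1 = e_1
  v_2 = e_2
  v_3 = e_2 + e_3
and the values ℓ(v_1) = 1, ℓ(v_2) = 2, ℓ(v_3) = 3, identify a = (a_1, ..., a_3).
a = (1, 2, 1)

Write a = (a_1, ..., a_3) in the standard basis. For each basis vector v_i, ℓ(v_i) = <v_i, a> is a linear equation in the a_j's. Collect the n equations into a matrix system V a = ℓ, where row i of V is v_i (expressed in the standard basis). Since V is invertible (lower-triangular with 1s on the diagonal, up to permutation), solve by back-substitution:
  V =
[[1, 0, 0],
 [0, 1, 0],
 [0, 1, 1]]
  V a = (1, 2, 3)
Solving gives a = (1, 2, 1).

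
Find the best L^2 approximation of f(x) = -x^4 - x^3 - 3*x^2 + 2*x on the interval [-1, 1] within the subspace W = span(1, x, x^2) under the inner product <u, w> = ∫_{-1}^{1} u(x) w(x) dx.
g(x) = -27*x^2/7 + 7*x/5 + 3/35

The best approximation g ∈ W is the orthogonal projection of f onto W. Writing g = a_0 + a_1 x + a_2 x^2, the coefficients solve the normal equations G · a = b where
  G_{ij} = <φ_i, φ_j> and b_i = <f, φ_i>, with φ_0 = 1, φ_1 = x, φ_2 = x^2.
G =
  [2, 0, 2/3]
  [0, 2/3, 0]
  [2/3, 0, 2/5],
b = (-12/5, 14/15, -52/35).
Solving gives a_0 = 3/35, a_1 = 7/5, a_2 = -27/7, so
  g(x) = -27*x^2/7 + 7*x/5 + 3/35.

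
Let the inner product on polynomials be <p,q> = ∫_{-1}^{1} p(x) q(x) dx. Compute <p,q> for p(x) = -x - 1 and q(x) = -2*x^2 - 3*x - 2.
<p,q> = 22/3

Expand the product: p(x)·q(x) = 2*x^3 + 5*x^2 + 5*x + 2.
∫_{-1}^{1} of each monomial x^k gives [2/(k+1) if k even, 0 if k odd]. Integrating term-by-term (or equivalently evaluating the antiderivative F(x) = x^4/2 + 5*x^3/3 + 5*x^2/2 + 2*x at the endpoints):
  F(1) − F(−1) = 20/3 − (-2/3) = 22/3.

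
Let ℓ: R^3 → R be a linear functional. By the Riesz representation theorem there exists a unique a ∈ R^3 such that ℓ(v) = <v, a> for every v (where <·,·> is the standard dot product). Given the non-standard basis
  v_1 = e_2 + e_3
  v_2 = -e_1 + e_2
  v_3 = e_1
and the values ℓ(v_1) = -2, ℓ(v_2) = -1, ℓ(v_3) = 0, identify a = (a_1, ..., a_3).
a = (0, -1, -1)

Write a = (a_1, ..., a_3) in the standard basis. For each basis vector v_i, ℓ(v_i) = <v_i, a> is a linear equation in the a_j's. Collect the n equations into a matrix system V a = ℓ, where row i of V is v_i (expressed in the standard basis). Since V is invertible (lower-triangular with 1s on the diagonal, up to permutation), solve by back-substitution:
  V =
[[0, 1, 1],
 [-1, 1, 0],
 [1, 0, 0]]
  V a = (-2, -1, 0)
Solving gives a = (0, -1, -1).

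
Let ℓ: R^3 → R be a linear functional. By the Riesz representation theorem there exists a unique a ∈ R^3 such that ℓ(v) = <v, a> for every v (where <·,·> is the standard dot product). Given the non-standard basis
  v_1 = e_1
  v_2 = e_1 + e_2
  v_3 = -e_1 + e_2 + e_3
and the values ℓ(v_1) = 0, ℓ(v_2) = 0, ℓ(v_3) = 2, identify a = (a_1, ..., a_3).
a = (0, 0, 2)

Write a = (a_1, ..., a_3) in the standard basis. For each basis vector v_i, ℓ(v_i) = <v_i, a> is a linear equation in the a_j's. Collect the n equations into a matrix system V a = ℓ, where row i of V is v_i (expressed in the standard basis). Since V is invertible (lower-triangular with 1s on the diagonal, up to permutation), solve by back-substitution:
  V =
[[1, 0, 0],
 [1, 1, 0],
 [-1, 1, 1]]
  V a = (0, 0, 2)
Solving gives a = (0, 0, 2).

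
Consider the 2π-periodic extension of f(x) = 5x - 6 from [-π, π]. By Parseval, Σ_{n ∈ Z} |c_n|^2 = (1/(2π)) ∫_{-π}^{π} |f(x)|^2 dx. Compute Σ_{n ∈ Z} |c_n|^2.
Σ |c_n|^2 = 25π^2/3 + 36

Expand and integrate term by term over [-π, π]:
  ∫ (5x)^2 dx = 25·(2π^3/3); ∫ 2·5·(-6)·x dx = 0 (odd integrand); ∫ (-6)^2 dx = 36·2π.
So (1/(2π)) ∫_{-π}^{π} (5x - 6)^2 dx = 25π^2/3 + 36 = 25π^2/3 + 36.
Parseval ⇒ Σ |c_n|^2 = 25π^2/3 + 36.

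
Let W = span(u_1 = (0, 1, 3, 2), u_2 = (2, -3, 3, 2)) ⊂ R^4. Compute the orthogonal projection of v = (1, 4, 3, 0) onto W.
proj_W(v) = (-12/11, 65/22, 51/22, 17/11)

Set up U = [u_1 | ... | u_2] ∈ R^(4×2). The projector onto W = col(U) is P = U (U^T U)^(-1) U^T.
Compute U^T U =
  [14, 10]
  [10, 26],
and U^T v = (13, -1).
Solve U^T U · c = U^T v for the coefficients: c = (29/22, -6/11). The projection is proj_W(v) = U c.
Check: (v - proj_W(v)) · u_1 = 0  (should be 0).
Check: (v - proj_W(v)) · u_2 = 0  (should be 0).
Result: proj_W(v) = (-12/11, 65/22, 51/22, 17/11).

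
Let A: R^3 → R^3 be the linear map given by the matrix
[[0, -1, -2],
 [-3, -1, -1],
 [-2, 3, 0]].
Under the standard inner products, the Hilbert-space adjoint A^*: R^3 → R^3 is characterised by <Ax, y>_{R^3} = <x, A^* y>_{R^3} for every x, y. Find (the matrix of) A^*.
A^* = A^T =
[[0, -3, -2],
 [-1, -1, 3],
 [-2, -1, 0]]

For real matrices with standard dot products, the defining identity <Ax, y> = <x, A^* y> gives (Ax)^T y = x^T (A^*) y, i.e. x^T A^T y = x^T (A^*) y. Since this holds for all x, y, we must have A^* = A^T. Therefore
A^* =
[[0, -3, -2],
 [-1, -1, 3],
 [-2, -1, 0]].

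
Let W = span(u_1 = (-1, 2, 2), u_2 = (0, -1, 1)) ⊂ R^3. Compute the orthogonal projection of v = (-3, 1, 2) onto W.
proj_W(v) = (-1, 3/2, 5/2)

Set up U = [u_1 | ... | u_2] ∈ R^(3×2). The projector onto W = col(U) is P = U (U^T U)^(-1) U^T.
Compute U^T U =
  [9, 0]
  [0, 2],
and U^T v = (9, 1).
Solve U^T U · c = U^T v for the coefficients: c = (1, 1/2). The projection is proj_W(v) = U c.
Check: (v - proj_W(v)) · u_1 = 0  (should be 0).
Check: (v - proj_W(v)) · u_2 = 0  (should be 0).
Result: proj_W(v) = (-1, 3/2, 5/2).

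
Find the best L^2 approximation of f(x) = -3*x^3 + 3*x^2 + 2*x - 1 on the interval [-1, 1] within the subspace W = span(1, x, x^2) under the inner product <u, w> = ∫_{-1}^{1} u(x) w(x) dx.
g(x) = 3*x^2 + x/5 - 1

The best approximation g ∈ W is the orthogonal projection of f onto W. Writing g = a_0 + a_1 x + a_2 x^2, the coefficients solve the normal equations G · a = b where
  G_{ij} = <φ_i, φ_j> and b_i = <f, φ_i>, with φ_0 = 1, φ_1 = x, φ_2 = x^2.
G =
  [2, 0, 2/3]
  [0, 2/3, 0]
  [2/3, 0, 2/5],
b = (0, 2/15, 8/15).
Solving gives a_0 = -1, a_1 = 1/5, a_2 = 3, so
  g(x) = 3*x^2 + x/5 - 1.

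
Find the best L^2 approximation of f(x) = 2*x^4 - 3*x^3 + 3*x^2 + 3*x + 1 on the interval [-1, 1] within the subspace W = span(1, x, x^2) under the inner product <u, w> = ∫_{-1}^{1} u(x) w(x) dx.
g(x) = 33*x^2/7 + 6*x/5 + 29/35

The best approximation g ∈ W is the orthogonal projection of f onto W. Writing g = a_0 + a_1 x + a_2 x^2, the coefficients solve the normal equations G · a = b where
  G_{ij} = <φ_i, φ_j> and b_i = <f, φ_i>, with φ_0 = 1, φ_1 = x, φ_2 = x^2.
G =
  [2, 0, 2/3]
  [0, 2/3, 0]
  [2/3, 0, 2/5],
b = (24/5, 4/5, 256/105).
Solving gives a_0 = 29/35, a_1 = 6/5, a_2 = 33/7, so
  g(x) = 33*x^2/7 + 6*x/5 + 29/35.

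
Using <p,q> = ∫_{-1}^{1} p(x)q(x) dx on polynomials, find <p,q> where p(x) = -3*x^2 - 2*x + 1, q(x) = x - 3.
<p,q> = -4/3

Expand the product: p(x)·q(x) = -3*x^3 + 7*x^2 + 7*x - 3.
∫_{-1}^{1} of each monomial x^k gives [2/(k+1) if k even, 0 if k odd]. Integrating term-by-term (or equivalently evaluating the antiderivative F(x) = -3*x^4/4 + 7*x^3/3 + 7*x^2/2 - 3*x at the endpoints):
  F(1) − F(−1) = 25/12 − (41/12) = -4/3.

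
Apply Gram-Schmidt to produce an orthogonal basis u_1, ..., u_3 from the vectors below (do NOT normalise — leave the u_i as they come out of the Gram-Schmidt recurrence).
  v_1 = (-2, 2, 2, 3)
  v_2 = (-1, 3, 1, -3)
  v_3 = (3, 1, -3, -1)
Orthogonal basis:
  u_1 = (-2, 2, 2, 3)
  u_2 = (-19/21, 61/21, 19/21, -22/7)
  u_3 = (750/419, 900/419, -750/419, 400/419)

Apply the Gram-Schmidt recurrence
  u_1 = v_1
  u_i = v_i − Σ_{j<i} ((v_i · u_j) / (u_j · u_j)) · u_j.

Step by step this gives:
  u_1 = (-2, 2, 2, 3)
  u_2 = (-19/21, 61/21, 19/21, -22/7)
  u_3 = (750/419, 900/419, -750/419, 400/419)

Orthogonality check:
  u_2 · u_1 = 0 (should be 0)
  u_3 · u_1 = 0 (should be 0)
  u_3 · u_2 = 0 (should be 0)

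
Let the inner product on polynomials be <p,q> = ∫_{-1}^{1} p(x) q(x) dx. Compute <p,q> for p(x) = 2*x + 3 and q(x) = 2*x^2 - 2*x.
<p,q> = 4/3

Expand the product: p(x)·q(x) = 4*x^3 + 2*x^2 - 6*x.
∫_{-1}^{1} of each monomial x^k gives [2/(k+1) if k even, 0 if k odd]. Integrating term-by-term (or equivalently evaluating the antiderivative F(x) = x^4 + 2*x^3/3 - 3*x^2 at the endpoints):
  F(1) − F(−1) = -4/3 − (-8/3) = 4/3.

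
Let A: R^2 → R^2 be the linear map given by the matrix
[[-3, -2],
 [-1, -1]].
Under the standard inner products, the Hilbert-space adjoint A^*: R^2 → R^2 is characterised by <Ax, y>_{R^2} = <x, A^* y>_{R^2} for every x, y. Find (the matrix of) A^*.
A^* = A^T =
[[-3, -1],
 [-2, -1]]

For real matrices with standard dot products, the defining identity <Ax, y> = <x, A^* y> gives (Ax)^T y = x^T (A^*) y, i.e. x^T A^T y = x^T (A^*) y. Since this holds for all x, y, we must have A^* = A^T. Therefore
A^* =
[[-3, -1],
 [-2, -1]].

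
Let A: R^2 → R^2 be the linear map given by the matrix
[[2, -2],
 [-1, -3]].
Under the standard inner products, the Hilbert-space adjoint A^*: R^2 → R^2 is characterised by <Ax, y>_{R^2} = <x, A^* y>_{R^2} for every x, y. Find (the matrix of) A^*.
A^* = A^T =
[[2, -1],
 [-2, -3]]

For real matrices with standard dot products, the defining identity <Ax, y> = <x, A^* y> gives (Ax)^T y = x^T (A^*) y, i.e. x^T A^T y = x^T (A^*) y. Since this holds for all x, y, we must have A^* = A^T. Therefore
A^* =
[[2, -1],
 [-2, -3]].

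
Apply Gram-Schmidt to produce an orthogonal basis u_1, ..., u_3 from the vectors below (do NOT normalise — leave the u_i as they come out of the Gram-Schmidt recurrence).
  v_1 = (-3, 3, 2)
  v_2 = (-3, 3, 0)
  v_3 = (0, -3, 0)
Orthogonal basis:
  u_1 = (-3, 3, 2)
  u_2 = (-6/11, 6/11, -18/11)
  u_3 = (-3/2, -3/2, 0)

Apply the Gram-Schmidt recurrence
  u_1 = v_1
  u_i = v_i − Σ_{j<i} ((v_i · u_j) / (u_j · u_j)) · u_j.

Step by step this gives:
  u_1 = (-3, 3, 2)
  u_2 = (-6/11, 6/11, -18/11)
  u_3 = (-3/2, -3/2, 0)

Orthogonality check:
  u_2 · u_1 = 0 (should be 0)
  u_3 · u_1 = 0 (should be 0)
  u_3 · u_2 = 0 (should be 0)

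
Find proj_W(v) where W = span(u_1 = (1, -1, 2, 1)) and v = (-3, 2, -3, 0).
proj_W(v) = (-11/7, 11/7, -22/7, -11/7)

Set up U = [u_1 | ... | u_1] ∈ R^(4×1). The projector onto W = col(U) is P = U (U^T U)^(-1) U^T.
Compute U^T U =
  [7],
and U^T v = (-11).
Solve U^T U · c = U^T v for the coefficients: c = (-11/7). The projection is proj_W(v) = U c.
Check: (v - proj_W(v)) · u_1 = 0  (should be 0).
Result: proj_W(v) = (-11/7, 11/7, -22/7, -11/7).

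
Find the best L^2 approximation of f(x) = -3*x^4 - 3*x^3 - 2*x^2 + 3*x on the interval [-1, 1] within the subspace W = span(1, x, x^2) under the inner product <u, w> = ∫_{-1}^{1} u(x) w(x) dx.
g(x) = -32*x^2/7 + 6*x/5 + 9/35

The best approximation g ∈ W is the orthogonal projection of f onto W. Writing g = a_0 + a_1 x + a_2 x^2, the coefficients solve the normal equations G · a = b where
  G_{ij} = <φ_i, φ_j> and b_i = <f, φ_i>, with φ_0 = 1, φ_1 = x, φ_2 = x^2.
G =
  [2, 0, 2/3]
  [0, 2/3, 0]
  [2/3, 0, 2/5],
b = (-38/15, 4/5, -58/35).
Solving gives a_0 = 9/35, a_1 = 6/5, a_2 = -32/7, so
  g(x) = -32*x^2/7 + 6*x/5 + 9/35.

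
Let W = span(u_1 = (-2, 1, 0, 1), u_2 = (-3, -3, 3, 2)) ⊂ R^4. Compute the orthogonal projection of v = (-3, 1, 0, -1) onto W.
proj_W(v) = (-314/161, 8/7, -18/161, 22/23)

Set up U = [u_1 | ... | u_2] ∈ R^(4×2). The projector onto W = col(U) is P = U (U^T U)^(-1) U^T.
Compute U^T U =
  [6, 5]
  [5, 31],
and U^T v = (6, 4).
Solve U^T U · c = U^T v for the coefficients: c = (166/161, -6/161). The projection is proj_W(v) = U c.
Check: (v - proj_W(v)) · u_1 = 0  (should be 0).
Check: (v - proj_W(v)) · u_2 = 0  (should be 0).
Result: proj_W(v) = (-314/161, 8/7, -18/161, 22/23).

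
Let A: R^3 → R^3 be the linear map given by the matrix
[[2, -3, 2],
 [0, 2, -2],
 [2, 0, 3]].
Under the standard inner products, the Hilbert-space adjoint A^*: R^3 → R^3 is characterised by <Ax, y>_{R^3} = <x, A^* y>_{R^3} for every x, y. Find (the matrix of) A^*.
A^* = A^T =
[[2, 0, 2],
 [-3, 2, 0],
 [2, -2, 3]]

For real matrices with standard dot products, the defining identity <Ax, y> = <x, A^* y> gives (Ax)^T y = x^T (A^*) y, i.e. x^T A^T y = x^T (A^*) y. Since this holds for all x, y, we must have A^* = A^T. Therefore
A^* =
[[2, 0, 2],
 [-3, 2, 0],
 [2, -2, 3]].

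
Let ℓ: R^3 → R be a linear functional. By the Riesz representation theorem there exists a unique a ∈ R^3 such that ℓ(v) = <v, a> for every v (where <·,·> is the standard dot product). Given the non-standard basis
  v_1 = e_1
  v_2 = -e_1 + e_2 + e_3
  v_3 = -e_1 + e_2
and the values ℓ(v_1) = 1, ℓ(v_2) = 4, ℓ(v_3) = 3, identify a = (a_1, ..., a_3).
a = (1, 4, 1)

Write a = (a_1, ..., a_3) in the standard basis. For each basis vector v_i, ℓ(v_i) = <v_i, a> is a linear equation in the a_j's. Collect the n equations into a matrix system V a = ℓ, where row i of V is v_i (expressed in the standard basis). Since V is invertible (lower-triangular with 1s on the diagonal, up to permutation), solve by back-substitution:
  V =
[[1, 0, 0],
 [-1, 1, 1],
 [-1, 1, 0]]
  V a = (1, 4, 3)
Solving gives a = (1, 4, 1).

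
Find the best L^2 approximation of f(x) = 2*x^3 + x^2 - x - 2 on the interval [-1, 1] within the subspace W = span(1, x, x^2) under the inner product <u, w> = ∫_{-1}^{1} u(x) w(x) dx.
g(x) = x^2 + x/5 - 2

The best approximation g ∈ W is the orthogonal projection of f onto W. Writing g = a_0 + a_1 x + a_2 x^2, the coefficients solve the normal equations G · a = b where
  G_{ij} = <φ_i, φ_j> and b_i = <f, φ_i>, with φ_0 = 1, φ_1 = x, φ_2 = x^2.
G =
  [2, 0, 2/3]
  [0, 2/3, 0]
  [2/3, 0, 2/5],
b = (-10/3, 2/15, -14/15).
Solving gives a_0 = -2, a_1 = 1/5, a_2 = 1, so
  g(x) = x^2 + x/5 - 2.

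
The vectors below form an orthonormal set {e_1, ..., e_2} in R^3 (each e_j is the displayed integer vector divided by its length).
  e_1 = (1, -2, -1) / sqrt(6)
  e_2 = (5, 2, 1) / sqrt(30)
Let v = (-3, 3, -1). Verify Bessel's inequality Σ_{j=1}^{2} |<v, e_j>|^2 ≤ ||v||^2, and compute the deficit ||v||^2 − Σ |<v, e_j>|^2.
Σ |<v, e_j>|^2 = 14; ||v||^2 = 19; deficit = 5

Write each e_j = u_j / sqrt(<u_j, u_j>) where u_j is the displayed integer vector. Then <v, e_j> = <v, u_j> / sqrt(<u_j, u_j>), so |<v, e_j>|^2 = <v, u_j>^2 / <u_j, u_j>.
Coefficients: <v, e_1> = -8/sqrt(6), <v, e_2> = -10/sqrt(30).
Square and sum: Σ |<v, e_j>|^2 = 14.
Compute ||v||^2 = v·v = 19.
Deficit = 19 − 14 = 5 ≥ 0, confirming Bessel's inequality. (The deficit equals ||v − Σ <v,e_j> e_j||^2, the squared distance from v to span{e_j}.)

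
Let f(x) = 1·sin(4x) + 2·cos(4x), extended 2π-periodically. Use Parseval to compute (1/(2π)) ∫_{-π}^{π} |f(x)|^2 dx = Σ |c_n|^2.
Σ |c_n|^2 = 5/2

Expand |f|^2 and use orthogonality of {sin(nx), cos(mx)} on [-π, π]:
  ∫_{-π}^{π} sin(nx)^2 dx = π, ∫ cos(mx)^2 dx = π, and cross terms integrate to 0.
So ∫_{-π}^{π} f(x)^2 dx = 1^2 · π + 2^2 · π = (1 + 4)π.
Divide by 2π: (1 + 4)/2 = 5/2.
By Parseval, this equals Σ |c_n|^2.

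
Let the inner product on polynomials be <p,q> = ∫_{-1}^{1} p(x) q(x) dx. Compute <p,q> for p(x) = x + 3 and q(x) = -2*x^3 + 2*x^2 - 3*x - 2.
<p,q> = -54/5

Expand the product: p(x)·q(x) = -2*x^4 - 4*x^3 + 3*x^2 - 11*x - 6.
∫_{-1}^{1} of each monomial x^k gives [2/(k+1) if k even, 0 if k odd]. Integrating term-by-term (or equivalently evaluating the antiderivative F(x) = -2*x^5/5 - x^4 + x^3 - 11*x^2/2 - 6*x at the endpoints):
  F(1) − F(−1) = -119/10 − (-11/10) = -54/5.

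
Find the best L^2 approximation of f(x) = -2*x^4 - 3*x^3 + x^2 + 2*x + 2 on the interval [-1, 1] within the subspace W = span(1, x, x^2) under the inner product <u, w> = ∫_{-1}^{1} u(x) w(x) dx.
g(x) = -5*x^2/7 + x/5 + 76/35

The best approximation g ∈ W is the orthogonal projection of f onto W. Writing g = a_0 + a_1 x + a_2 x^2, the coefficients solve the normal equations G · a = b where
  G_{ij} = <φ_i, φ_j> and b_i = <f, φ_i>, with φ_0 = 1, φ_1 = x, φ_2 = x^2.
G =
  [2, 0, 2/3]
  [0, 2/3, 0]
  [2/3, 0, 2/5],
b = (58/15, 2/15, 122/105).
Solving gives a_0 = 76/35, a_1 = 1/5, a_2 = -5/7, so
  g(x) = -5*x^2/7 + x/5 + 76/35.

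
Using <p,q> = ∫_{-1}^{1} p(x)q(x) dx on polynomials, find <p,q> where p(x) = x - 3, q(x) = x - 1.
<p,q> = 20/3

Expand the product: p(x)·q(x) = x^2 - 4*x + 3.
∫_{-1}^{1} of each monomial x^k gives [2/(k+1) if k even, 0 if k odd]. Integrating term-by-term (or equivalently evaluating the antiderivative F(x) = x^3/3 - 2*x^2 + 3*x at the endpoints):
  F(1) − F(−1) = 4/3 − (-16/3) = 20/3.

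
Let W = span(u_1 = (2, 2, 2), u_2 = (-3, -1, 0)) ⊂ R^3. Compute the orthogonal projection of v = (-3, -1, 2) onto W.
proj_W(v) = (-23/7, -1/7, 10/7)

Set up U = [u_1 | ... | u_2] ∈ R^(3×2). The projector onto W = col(U) is P = U (U^T U)^(-1) U^T.
Compute U^T U =
  [12, -8]
  [-8, 10],
and U^T v = (-4, 10).
Solve U^T U · c = U^T v for the coefficients: c = (5/7, 11/7). The projection is proj_W(v) = U c.
Check: (v - proj_W(v)) · u_1 = 0  (should be 0).
Check: (v - proj_W(v)) · u_2 = 0  (should be 0).
Result: proj_W(v) = (-23/7, -1/7, 10/7).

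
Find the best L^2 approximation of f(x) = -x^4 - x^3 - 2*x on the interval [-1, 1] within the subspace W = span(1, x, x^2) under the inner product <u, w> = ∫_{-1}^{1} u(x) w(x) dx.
g(x) = -6*x^2/7 - 13*x/5 + 3/35

The best approximation g ∈ W is the orthogonal projection of f onto W. Writing g = a_0 + a_1 x + a_2 x^2, the coefficients solve the normal equations G · a = b where
  G_{ij} = <φ_i, φ_j> and b_i = <f, φ_i>, with φ_0 = 1, φ_1 = x, φ_2 = x^2.
G =
  [2, 0, 2/3]
  [0, 2/3, 0]
  [2/3, 0, 2/5],
b = (-2/5, -26/15, -2/7).
Solving gives a_0 = 3/35, a_1 = -13/5, a_2 = -6/7, so
  g(x) = -6*x^2/7 - 13*x/5 + 3/35.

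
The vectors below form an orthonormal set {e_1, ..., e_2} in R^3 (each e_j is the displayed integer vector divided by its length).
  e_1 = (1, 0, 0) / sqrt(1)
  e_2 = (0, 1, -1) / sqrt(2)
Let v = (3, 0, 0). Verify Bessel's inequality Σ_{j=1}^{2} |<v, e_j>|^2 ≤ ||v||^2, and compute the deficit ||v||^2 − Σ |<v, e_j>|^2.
Σ |<v, e_j>|^2 = 9; ||v||^2 = 9; deficit = 0

Write each e_j = u_j / sqrt(<u_j, u_j>) where u_j is the displayed integer vector. Then <v, e_j> = <v, u_j> / sqrt(<u_j, u_j>), so |<v, e_j>|^2 = <v, u_j>^2 / <u_j, u_j>.
Coefficients: <v, e_1> = 3/sqrt(1), <v, e_2> = 0/sqrt(2).
Square and sum: Σ |<v, e_j>|^2 = 9.
Compute ||v||^2 = v·v = 9.
Deficit = 9 − 9 = 0 ≥ 0, confirming Bessel's inequality. (The deficit equals ||v − Σ <v,e_j> e_j||^2, the squared distance from v to span{e_j}.)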